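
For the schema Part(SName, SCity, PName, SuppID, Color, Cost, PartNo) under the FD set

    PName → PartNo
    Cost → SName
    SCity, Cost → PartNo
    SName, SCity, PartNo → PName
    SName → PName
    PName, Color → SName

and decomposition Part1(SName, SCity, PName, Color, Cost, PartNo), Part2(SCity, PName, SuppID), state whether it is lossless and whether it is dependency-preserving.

Lossless test: (SCity, PName)⁺ = {SCity, PName, PartNo}, which is a superkey of neither fragment — lossy.
Dependency preservation: every FD's attributes lie within a single fragment, so each can be enforced locally — preserved.

lossy but dependency-preserving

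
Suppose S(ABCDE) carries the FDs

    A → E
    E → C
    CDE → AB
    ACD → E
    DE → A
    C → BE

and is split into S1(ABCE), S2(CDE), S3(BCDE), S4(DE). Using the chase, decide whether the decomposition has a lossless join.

Chase test. Columns are ABCDE; row i has aⱼ where attribute j ∈ Si, else bᵢⱼ.
Initial tableau (one row per fragment):
  row 1: a1 a2 a3 b14 a5
  row 2: b21 b22 a3 a4 a5
  row 3: b31 a2 a3 a4 a5
  row 4: b41 b42 b43 a4 a5
Rows 1 and 4 agree on E; apply E→C and equate their C entries.
Rows 2 and 3 agree on CDE; apply CDE→AB and equate their AB entries.
Rows 2 and 4 agree on CDE; apply CDE→AB and equate their AB entries.
No row becomes fully distinguished — the join is lossy.

No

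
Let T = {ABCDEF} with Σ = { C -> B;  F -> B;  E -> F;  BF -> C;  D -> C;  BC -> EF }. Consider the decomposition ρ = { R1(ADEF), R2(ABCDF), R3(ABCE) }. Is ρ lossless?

Yes

Chase test. Columns are ABCDEF; row i has aⱼ where attribute j ∈ Ri, else bᵢⱼ.
Initial tableau (one row per fragment):
  row 1: a1 b12 b13 a4 a5 a6
  row 2: a1 a2 a3 a4 b25 a6
  row 3: a1 a2 a3 b34 a5 b36
Rows 1 and 2 agree on F; apply F→B and equate their B entries.
Rows 1 and 3 agree on E; apply E→F and equate their F entries.
Rows 1 and 2 agree on BF; apply BF→C and equate their C entries.
Rows 1 and 2 agree on BC; apply BC→EF and equate their EF entries.
Row 1 is now all distinguished symbols — the join is lossless.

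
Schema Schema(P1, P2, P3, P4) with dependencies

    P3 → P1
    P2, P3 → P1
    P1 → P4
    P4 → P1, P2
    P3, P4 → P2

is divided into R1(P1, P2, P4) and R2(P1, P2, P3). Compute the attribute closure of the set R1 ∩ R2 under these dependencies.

P1, P2, P4

R1 ∩ R2 = {P1, P2}.
P1 → P4 applies, adding P4
Closure: {P1, P2, P4}.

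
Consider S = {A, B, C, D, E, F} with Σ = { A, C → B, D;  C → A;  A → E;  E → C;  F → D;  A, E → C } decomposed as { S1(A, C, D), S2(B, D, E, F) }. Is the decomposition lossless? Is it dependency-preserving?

lossy and not dependency-preserving

Lossless test: (D)⁺ = {D}, which is a superkey of neither fragment — lossy.
Dependency preservation: the restricted closure of {A, C} across the fragments never reaches {B, D}, so A, C → B, D cannot be enforced without a join — not preserved.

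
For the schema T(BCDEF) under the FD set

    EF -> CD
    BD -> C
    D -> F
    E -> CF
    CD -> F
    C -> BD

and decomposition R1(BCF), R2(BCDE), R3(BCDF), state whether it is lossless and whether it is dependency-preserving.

Lossless test (chase): Rows 2 and 3 agree on D; apply D→F and equate their F entries. Rows 1 and 2 agree on C; apply C→BD and equate their BD entries. Row 2 is now all distinguished symbols — the join is lossless.
Dependency preservation: EF → CD; E → CF are not contained in any single fragment, but the restricted closure of each left-hand side across the fragments still reaches the right-hand side; the remaining FDs each lie inside some fragment. All dependencies are preserved.

lossless and dependency-preserving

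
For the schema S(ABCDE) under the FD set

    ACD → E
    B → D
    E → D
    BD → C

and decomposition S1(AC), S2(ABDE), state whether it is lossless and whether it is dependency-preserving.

lossy and not dependency-preserving

Lossless test: (A)⁺ = {A}, which is a superkey of neither fragment — lossy.
Dependency preservation: the restricted closure of {ACD} across the fragments never reaches {E}, so ACD → E cannot be enforced without a join — not preserved.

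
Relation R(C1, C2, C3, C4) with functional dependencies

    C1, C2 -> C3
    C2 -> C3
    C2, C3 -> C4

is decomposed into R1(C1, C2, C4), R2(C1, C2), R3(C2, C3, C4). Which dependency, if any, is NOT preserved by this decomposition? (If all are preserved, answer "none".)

C1, C2 → C3: restricted closure across fragments reaches C3.
C2 → C3 lies within R3.
C2, C3 → C4 lies within R3.
Every dependency is enforceable on the fragments, so the decomposition is dependency-preserving.

none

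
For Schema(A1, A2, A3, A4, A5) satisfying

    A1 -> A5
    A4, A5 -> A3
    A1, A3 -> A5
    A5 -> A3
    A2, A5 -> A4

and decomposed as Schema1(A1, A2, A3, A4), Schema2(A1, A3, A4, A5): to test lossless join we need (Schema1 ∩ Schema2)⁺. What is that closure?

Schema1 ∩ Schema2 = {A1, A3, A4}.
A1 → A5 applies, adding A5
Closure: {A1, A3, A4, A5}.

A1, A3, A4, A5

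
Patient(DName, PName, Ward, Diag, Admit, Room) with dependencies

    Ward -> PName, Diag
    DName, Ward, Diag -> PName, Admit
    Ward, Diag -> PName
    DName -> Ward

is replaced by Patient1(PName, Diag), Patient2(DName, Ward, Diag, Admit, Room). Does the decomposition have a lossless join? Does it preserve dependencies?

lossy and not dependency-preserving

Lossless test: (Diag)⁺ = {Diag}, which is a superkey of neither fragment — lossy.
Dependency preservation: the restricted closure of {Ward} across the fragments never reaches {PName, Diag}, so Ward → PName, Diag cannot be enforced without a join — not preserved.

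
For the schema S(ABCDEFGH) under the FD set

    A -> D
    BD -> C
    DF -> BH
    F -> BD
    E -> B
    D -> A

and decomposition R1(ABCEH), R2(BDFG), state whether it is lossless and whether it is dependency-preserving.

Lossless test: (B)⁺ = {B}, which is a superkey of neither fragment — lossy.
Dependency preservation: the restricted closure of {A} across the fragments never reaches {D}, so A → D cannot be enforced without a join — not preserved.

lossy and not dependency-preserving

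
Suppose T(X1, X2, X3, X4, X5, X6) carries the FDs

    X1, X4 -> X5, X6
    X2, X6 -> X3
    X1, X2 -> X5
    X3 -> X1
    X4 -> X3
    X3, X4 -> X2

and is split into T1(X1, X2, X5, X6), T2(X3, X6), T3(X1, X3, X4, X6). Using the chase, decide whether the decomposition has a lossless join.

Chase test. Columns are X1, X2, X3, X4, X5, X6; row i has aⱼ where attribute j ∈ Ti, else bᵢⱼ.
Initial tableau (one row per fragment):
  row 1: a1 a2 b13 b14 a5 a6
  row 2: b21 b22 a3 b24 b25 a6
  row 3: a1 b32 a3 a4 b35 a6
Rows 2 and 3 agree on X3; apply X3→X1 and equate their X1 entries.
No row becomes fully distinguished — the join is lossy.

No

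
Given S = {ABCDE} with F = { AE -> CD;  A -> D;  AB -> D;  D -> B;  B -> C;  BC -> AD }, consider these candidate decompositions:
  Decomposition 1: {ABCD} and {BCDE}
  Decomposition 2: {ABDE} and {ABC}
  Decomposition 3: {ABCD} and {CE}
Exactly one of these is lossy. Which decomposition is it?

Decomposition 1: common = {BCD}, closure = {ABCD} → lossless.
Decomposition 2: common = {AB}, closure = {ABCD} → lossless.
Decomposition 3: common = {C}, closure = {C} → lossy.

Decomposition 3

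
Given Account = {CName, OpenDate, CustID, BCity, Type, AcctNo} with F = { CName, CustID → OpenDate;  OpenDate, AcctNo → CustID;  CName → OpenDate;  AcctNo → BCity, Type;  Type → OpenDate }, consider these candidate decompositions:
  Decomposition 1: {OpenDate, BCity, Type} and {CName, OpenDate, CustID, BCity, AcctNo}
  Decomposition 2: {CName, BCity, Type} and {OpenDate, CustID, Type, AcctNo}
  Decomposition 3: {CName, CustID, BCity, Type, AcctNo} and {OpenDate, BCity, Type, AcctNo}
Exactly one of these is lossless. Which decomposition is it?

Decomposition 1: common = {OpenDate, BCity}, closure = {OpenDate, BCity} → lossy.
Decomposition 2: common = {Type}, closure = {OpenDate, Type} → lossy.
Decomposition 3: common = {BCity, Type, AcctNo}, closure = {OpenDate, CustID, BCity, Type, AcctNo} → lossless.

Decomposition 3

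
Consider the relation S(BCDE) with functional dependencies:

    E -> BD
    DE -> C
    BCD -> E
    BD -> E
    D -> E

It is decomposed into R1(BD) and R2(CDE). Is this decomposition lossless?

Common attributes: R1 ∩ R2 = {D}.
Closure of {D}: D → E applies, adding E; E → BD applies, adding B; DE → C applies, adding C. So (D)⁺ = {BCDE}.
This closure contains every attribute of R1, so R1 ∩ R2 → R1. The join is lossless.

Yes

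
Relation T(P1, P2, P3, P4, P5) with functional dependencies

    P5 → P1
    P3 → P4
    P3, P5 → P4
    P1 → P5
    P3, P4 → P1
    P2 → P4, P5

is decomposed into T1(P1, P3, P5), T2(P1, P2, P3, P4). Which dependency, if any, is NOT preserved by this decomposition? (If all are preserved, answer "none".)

P5 → P1 lies within T1.
P3 → P4 lies within T2.
P3, P5 → P4: restricted closure across fragments reaches P4.
P1 → P5 lies within T1.
P3, P4 → P1 lies within T2.
P2 → P4, P5: restricted closure across fragments reaches P4, P5.
Every dependency is enforceable on the fragments, so the decomposition is dependency-preserving.

none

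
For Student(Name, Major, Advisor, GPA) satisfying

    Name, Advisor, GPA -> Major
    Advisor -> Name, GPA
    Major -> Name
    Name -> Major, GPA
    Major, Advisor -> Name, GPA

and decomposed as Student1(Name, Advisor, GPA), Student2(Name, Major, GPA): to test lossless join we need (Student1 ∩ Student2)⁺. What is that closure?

Student1 ∩ Student2 = {Name, GPA}.
Name → Major, GPA applies, adding Major
Closure: {Name, Major, GPA}.

Name, Major, GPA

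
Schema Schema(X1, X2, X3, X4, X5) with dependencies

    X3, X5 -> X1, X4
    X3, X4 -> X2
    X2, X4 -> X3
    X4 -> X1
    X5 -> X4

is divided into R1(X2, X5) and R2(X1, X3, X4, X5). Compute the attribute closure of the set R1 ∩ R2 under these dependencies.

X1, X4, X5

R1 ∩ R2 = {X5}.
X5 → X4 applies, adding X4
X4 → X1 applies, adding X1
Closure: {X1, X4, X5}.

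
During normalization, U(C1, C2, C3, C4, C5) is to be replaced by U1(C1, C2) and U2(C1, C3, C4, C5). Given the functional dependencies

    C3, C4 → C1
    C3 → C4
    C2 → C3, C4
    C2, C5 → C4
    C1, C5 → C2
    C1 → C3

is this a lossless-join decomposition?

No

Common attributes: U1 ∩ U2 = {C1}.
Closure of {C1}: C1 → C3 applies, adding C3; C3 → C4 applies, adding C4. So (C1)⁺ = {C1, C3, C4}.
The closure contains neither all of U1 = {C1, C2} nor all of U2 = {C1, C3, C4, C5}, so the common attributes are not a superkey of either fragment. The join is lossy.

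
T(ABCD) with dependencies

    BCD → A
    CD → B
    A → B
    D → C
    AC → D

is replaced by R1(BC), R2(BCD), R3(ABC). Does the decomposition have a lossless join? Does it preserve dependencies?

lossy and not dependency-preserving

Lossless test (chase): applying each FD to every pair of rows produces no changes in the tableau, so no row becomes fully distinguished — the join is lossy.
Dependency preservation: the restricted closure of {BCD} across the fragments never reaches {A}, so BCD → A cannot be enforced without a join — not preserved.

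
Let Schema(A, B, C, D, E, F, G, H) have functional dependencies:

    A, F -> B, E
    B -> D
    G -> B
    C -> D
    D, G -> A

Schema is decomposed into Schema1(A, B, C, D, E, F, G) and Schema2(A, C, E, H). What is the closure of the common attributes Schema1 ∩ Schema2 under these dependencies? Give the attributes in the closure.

Schema1 ∩ Schema2 = {A, C, E}.
C → D applies, adding D
Closure: {A, C, D, E}.

A, C, D, E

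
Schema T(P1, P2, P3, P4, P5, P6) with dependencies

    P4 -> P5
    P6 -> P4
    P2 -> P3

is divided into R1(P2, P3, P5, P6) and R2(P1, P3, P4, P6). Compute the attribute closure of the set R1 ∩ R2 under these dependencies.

R1 ∩ R2 = {P3, P6}.
P6 → P4 applies, adding P4
P4 → P5 applies, adding P5
Closure: {P3, P4, P5, P6}.

P3, P4, P5, P6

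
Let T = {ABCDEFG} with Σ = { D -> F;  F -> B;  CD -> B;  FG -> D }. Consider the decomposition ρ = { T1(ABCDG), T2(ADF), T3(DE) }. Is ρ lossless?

Chase test. Columns are ABCDEFG; row i has aⱼ where attribute j ∈ Ti, else bᵢⱼ.
Initial tableau (one row per fragment):
  row 1: a1 a2 a3 a4 b15 b16 a7
  row 2: a1 b22 b23 a4 b25 a6 b27
  row 3: b31 b32 b33 a4 a5 b36 b37
Rows 1 and 2 agree on D; apply D→F and equate their F entries.
Rows 1 and 3 agree on D; apply D→F and equate their F entries.
Rows 1 and 2 agree on F; apply F→B and equate their B entries.
Rows 1 and 3 agree on F; apply F→B and equate their B entries.
No row becomes fully distinguished — the join is lossy.

No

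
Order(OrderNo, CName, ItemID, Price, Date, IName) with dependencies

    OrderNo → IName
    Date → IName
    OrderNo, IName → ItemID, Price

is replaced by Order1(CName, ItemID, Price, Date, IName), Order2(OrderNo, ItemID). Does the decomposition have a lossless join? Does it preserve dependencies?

Lossless test: (ItemID)⁺ = {ItemID}, which is a superkey of neither fragment — lossy.
Dependency preservation: the restricted closure of {OrderNo} across the fragments never reaches {IName}, so OrderNo → IName cannot be enforced without a join — not preserved.

lossy and not dependency-preserving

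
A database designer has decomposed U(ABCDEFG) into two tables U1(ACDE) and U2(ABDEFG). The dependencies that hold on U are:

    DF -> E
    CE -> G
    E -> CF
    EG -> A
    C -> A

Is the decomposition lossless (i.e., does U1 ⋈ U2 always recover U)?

Common attributes: U1 ∩ U2 = {ADE}.
Closure of {ADE}: E → CF applies, adding CF; CE → G applies, adding G. So (ADE)⁺ = {ACDEFG}.
This closure contains every attribute of U1, so U1 ∩ U2 → U1. The join is lossless.

Yes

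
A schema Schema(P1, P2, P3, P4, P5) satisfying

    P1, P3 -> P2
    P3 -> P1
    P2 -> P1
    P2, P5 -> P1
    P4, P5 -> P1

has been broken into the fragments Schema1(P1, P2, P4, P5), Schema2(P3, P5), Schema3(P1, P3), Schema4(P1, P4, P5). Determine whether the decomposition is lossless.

Chase test. Columns are P1, P2, P3, P4, P5; row i has aⱼ where attribute j ∈ Schemai, else bᵢⱼ.
Initial tableau (one row per fragment):
  row 1: a1 a2 b13 a4 a5
  row 2: b21 b22 a3 b24 a5
  row 3: a1 b32 a3 b34 b35
  row 4: a1 b42 b43 a4 a5
Rows 2 and 3 agree on P3; apply P3→P1 and equate their P1 entries.
Rows 2 and 3 agree on P1, P3; apply P1, P3→P2 and equate their P2 entries.
No row becomes fully distinguished — the join is lossy.

No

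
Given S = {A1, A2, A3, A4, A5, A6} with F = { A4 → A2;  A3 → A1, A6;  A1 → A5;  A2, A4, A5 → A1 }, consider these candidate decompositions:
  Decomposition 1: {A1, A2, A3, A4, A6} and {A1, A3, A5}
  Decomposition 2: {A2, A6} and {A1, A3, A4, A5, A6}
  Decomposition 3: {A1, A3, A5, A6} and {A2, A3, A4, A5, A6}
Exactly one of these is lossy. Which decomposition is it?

Decomposition 2

Decomposition 1: common = {A1, A3}, closure = {A1, A3, A5, A6} → lossless.
Decomposition 2: common = {A6}, closure = {A6} → lossy.
Decomposition 3: common = {A3, A5, A6}, closure = {A1, A3, A5, A6} → lossless.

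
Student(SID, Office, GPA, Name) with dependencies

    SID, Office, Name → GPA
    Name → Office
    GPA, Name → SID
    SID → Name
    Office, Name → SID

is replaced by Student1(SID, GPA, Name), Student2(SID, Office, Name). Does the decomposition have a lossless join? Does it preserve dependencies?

lossless and dependency-preserving

Lossless test: (SID, Name)⁺ = {SID, Office, GPA, Name}, which contains all of one fragment — lossless.
Dependency preservation: SID, Office, Name → GPA is not contained in any single fragment, but the restricted closure of its left-hand side across the fragments still reaches the right-hand side; the remaining FDs each lie inside some fragment. All dependencies are preserved.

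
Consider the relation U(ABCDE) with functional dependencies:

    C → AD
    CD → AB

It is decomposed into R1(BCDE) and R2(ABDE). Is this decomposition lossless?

Common attributes: R1 ∩ R2 = {BDE}.
No dependency enlarges {BDE}, so (BDE)⁺ = {BDE}.
The closure contains neither all of R1 = {BCDE} nor all of R2 = {ABDE}, so the common attributes are not a superkey of either fragment. The join is lossy.

No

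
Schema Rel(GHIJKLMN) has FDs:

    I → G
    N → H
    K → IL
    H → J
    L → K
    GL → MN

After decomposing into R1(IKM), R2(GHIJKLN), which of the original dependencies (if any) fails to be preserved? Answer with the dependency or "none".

I → G lies within R2.
N → H lies within R2.
K → IL lies within R2.
H → J lies within R2.
L → K lies within R2.
GL → MN: restricted closure across fragments reaches MN.
Every dependency is enforceable on the fragments, so the decomposition is dependency-preserving.

none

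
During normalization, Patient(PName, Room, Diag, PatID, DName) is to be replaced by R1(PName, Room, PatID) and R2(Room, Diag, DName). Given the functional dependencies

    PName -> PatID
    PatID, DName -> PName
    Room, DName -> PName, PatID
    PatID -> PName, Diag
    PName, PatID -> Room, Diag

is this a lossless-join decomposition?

Common attributes: R1 ∩ R2 = {Room}.
No dependency enlarges {Room}, so (Room)⁺ = {Room}.
The closure contains neither all of R1 = {PName, Room, PatID} nor all of R2 = {Room, Diag, DName}, so the common attributes are not a superkey of either fragment. The join is lossy.

No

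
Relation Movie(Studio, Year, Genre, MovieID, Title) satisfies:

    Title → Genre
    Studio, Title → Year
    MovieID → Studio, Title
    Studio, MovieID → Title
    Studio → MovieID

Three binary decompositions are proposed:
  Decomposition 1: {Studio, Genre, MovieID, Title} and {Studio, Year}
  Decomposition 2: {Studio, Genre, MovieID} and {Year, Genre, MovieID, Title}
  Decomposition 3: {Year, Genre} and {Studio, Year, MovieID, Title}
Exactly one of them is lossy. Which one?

Decomposition 1: common = {Studio}, closure = {Studio, Year, Genre, MovieID, Title} → lossless.
Decomposition 2: common = {Genre, MovieID}, closure = {Studio, Year, Genre, MovieID, Title} → lossless.
Decomposition 3: common = {Year}, closure = {Year} → lossy.

Decomposition 3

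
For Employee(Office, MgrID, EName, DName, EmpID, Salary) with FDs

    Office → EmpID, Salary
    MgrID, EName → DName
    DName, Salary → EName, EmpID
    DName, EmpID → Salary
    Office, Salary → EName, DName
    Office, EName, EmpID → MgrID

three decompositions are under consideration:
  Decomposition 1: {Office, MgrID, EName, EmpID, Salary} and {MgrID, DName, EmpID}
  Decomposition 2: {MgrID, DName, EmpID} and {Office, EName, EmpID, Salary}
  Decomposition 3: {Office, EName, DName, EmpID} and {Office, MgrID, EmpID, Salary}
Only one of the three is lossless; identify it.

Decomposition 1: common = {MgrID, EmpID}, closure = {MgrID, EmpID} → lossy.
Decomposition 2: common = {EmpID}, closure = {EmpID} → lossy.
Decomposition 3: common = {Office, EmpID}, closure = {Office, MgrID, EName, DName, EmpID, Salary} → lossless.

Decomposition 3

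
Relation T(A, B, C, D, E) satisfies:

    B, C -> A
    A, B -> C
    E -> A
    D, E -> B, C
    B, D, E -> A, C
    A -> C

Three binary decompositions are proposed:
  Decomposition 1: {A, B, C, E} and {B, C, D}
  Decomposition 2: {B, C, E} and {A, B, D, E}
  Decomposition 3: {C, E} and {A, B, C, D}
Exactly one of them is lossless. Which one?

Decomposition 1: common = {B, C}, closure = {A, B, C} → lossy.
Decomposition 2: common = {B, E}, closure = {A, B, C, E} → lossless.
Decomposition 3: common = {C}, closure = {C} → lossy.

Decomposition 2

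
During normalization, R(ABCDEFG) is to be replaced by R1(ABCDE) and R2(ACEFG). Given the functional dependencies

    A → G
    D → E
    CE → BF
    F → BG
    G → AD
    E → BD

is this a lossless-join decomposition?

Yes

Common attributes: R1 ∩ R2 = {ACE}.
Closure of {ACE}: A → G applies, adding G; CE → BF applies, adding BF; G → AD applies, adding D. So (ACE)⁺ = {ABCDEFG}.
This closure contains every attribute of R1, so R1 ∩ R2 → R1. The join is lossless.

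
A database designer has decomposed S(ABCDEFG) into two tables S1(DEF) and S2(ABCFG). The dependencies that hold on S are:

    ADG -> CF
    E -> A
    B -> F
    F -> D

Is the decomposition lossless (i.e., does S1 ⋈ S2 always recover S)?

No

Common attributes: S1 ∩ S2 = {F}.
Closure of {F}: F → D applies, adding D. So (F)⁺ = {DF}.
The closure contains neither all of S1 = {DEF} nor all of S2 = {ABCFG}, so the common attributes are not a superkey of either fragment. The join is lossy.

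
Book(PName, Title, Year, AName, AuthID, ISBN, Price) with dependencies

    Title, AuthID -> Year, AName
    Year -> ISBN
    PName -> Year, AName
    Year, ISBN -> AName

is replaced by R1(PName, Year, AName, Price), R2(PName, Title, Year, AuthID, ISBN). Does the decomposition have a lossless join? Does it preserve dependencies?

lossy but dependency-preserving

Lossless test: (PName, Year)⁺ = {PName, Year, AName, ISBN}, which is a superkey of neither fragment — lossy.
Dependency preservation: Title, AuthID → Year, AName; Year, ISBN → AName are not contained in any single fragment, but the restricted closure of each left-hand side across the fragments still reaches the right-hand side; the remaining FDs each lie inside some fragment. All dependencies are preserved.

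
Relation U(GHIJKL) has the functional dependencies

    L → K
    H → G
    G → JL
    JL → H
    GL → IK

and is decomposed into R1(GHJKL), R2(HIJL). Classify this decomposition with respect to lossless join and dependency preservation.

lossless and dependency-preserving

Lossless test: (HJL)⁺ = {GHIJKL}, which contains all of one fragment — lossless.
Dependency preservation: GL → IK is not contained in any single fragment, but the restricted closure of its left-hand side across the fragments still reaches the right-hand side; the remaining FDs each lie inside some fragment. All dependencies are preserved.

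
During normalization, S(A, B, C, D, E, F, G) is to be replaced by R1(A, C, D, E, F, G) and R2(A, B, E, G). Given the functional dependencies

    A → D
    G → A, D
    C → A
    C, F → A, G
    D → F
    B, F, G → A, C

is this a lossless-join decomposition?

Common attributes: R1 ∩ R2 = {A, E, G}.
Closure of {A, E, G}: A → D applies, adding D; D → F applies, adding F. So (A, E, G)⁺ = {A, D, E, F, G}.
The closure contains neither all of R1 = {A, C, D, E, F, G} nor all of R2 = {A, B, E, G}, so the common attributes are not a superkey of either fragment. The join is lossy.

No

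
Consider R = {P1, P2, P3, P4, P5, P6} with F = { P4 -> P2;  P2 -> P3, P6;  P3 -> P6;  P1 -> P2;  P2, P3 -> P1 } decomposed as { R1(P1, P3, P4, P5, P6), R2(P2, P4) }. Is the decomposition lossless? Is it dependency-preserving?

Lossless test: (P4)⁺ = {P1, P2, P3, P4, P6}, which contains all of one fragment — lossless.
Dependency preservation: the restricted closure of {P2} across the fragments never reaches {P3, P6}, so P2 → P3, P6 cannot be enforced without a join — not preserved.

lossless but not dependency-preserving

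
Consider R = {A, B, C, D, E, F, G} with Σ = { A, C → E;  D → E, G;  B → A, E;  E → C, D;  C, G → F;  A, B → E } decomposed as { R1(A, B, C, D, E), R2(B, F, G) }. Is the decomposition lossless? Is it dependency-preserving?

Lossless test: (B)⁺ = {A, B, C, D, E, F, G}, which contains all of one fragment — lossless.
Dependency preservation: the restricted closure of {D} across the fragments never reaches {E, G}, so D → E, G cannot be enforced without a join — not preserved.

lossless but not dependency-preserving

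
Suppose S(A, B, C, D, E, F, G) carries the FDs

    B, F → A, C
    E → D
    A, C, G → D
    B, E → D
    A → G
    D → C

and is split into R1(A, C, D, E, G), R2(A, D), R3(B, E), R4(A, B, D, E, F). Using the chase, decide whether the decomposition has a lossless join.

Yes

Chase test. Columns are A, B, C, D, E, F, G; row i has aⱼ where attribute j ∈ Ri, else bᵢⱼ.
Initial tableau (one row per fragment):
  row 1: a1 b12 a3 a4 a5 b16 a7
  row 2: a1 b22 b23 a4 b25 b26 b27
  row 3: b31 a2 b33 b34 a5 b36 b37
  row 4: a1 a2 b43 a4 a5 a6 b47
Rows 1 and 3 agree on E; apply E→D and equate their D entries.
Rows 1 and 2 agree on A; apply A→G and equate their G entries.
Rows 1 and 4 agree on A; apply A→G and equate their G entries.
Rows 1 and 2 agree on D; apply D→C and equate their C entries.
Rows 1 and 3 agree on D; apply D→C and equate their C entries.
Rows 1 and 4 agree on D; apply D→C and equate their C entries.
Row 4 is now all distinguished symbols — the join is lossless.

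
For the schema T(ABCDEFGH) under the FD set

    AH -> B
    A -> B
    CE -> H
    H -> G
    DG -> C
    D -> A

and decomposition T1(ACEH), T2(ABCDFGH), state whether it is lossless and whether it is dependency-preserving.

lossy but dependency-preserving

Lossless test: (ACH)⁺ = {ABCGH}, which is a superkey of neither fragment — lossy.
Dependency preservation: every FD's attributes lie within a single fragment, so each can be enforced locally — preserved.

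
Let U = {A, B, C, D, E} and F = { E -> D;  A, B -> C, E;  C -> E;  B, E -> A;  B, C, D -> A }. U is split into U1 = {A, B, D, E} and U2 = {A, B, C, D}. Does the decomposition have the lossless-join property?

Yes

Common attributes: U1 ∩ U2 = {A, B, D}.
Closure of {A, B, D}: A, B → C, E applies, adding C, E. So (A, B, D)⁺ = {A, B, C, D, E}.
This closure contains every attribute of U1, so U1 ∩ U2 → U1. The join is lossless.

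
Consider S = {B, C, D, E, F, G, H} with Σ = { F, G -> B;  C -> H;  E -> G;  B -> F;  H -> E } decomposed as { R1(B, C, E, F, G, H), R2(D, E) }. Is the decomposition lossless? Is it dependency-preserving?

Lossless test: (E)⁺ = {E, G}, which is a superkey of neither fragment — lossy.
Dependency preservation: every FD's attributes lie within a single fragment, so each can be enforced locally — preserved.

lossy but dependency-preserving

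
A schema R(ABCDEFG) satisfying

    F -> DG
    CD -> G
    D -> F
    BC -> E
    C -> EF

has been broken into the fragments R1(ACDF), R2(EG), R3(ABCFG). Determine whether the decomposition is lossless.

No

Chase test. Columns are ABCDEFG; row i has aⱼ where attribute j ∈ Ri, else bᵢⱼ.
Initial tableau (one row per fragment):
  row 1: a1 b12 a3 a4 b15 a6 b17
  row 2: b21 b22 b23 b24 a5 b26 a7
  row 3: a1 a2 a3 b34 b35 a6 a7
Rows 1 and 3 agree on F; apply F→DG and equate their DG entries.
Rows 1 and 3 agree on C; apply C→EF and equate their EF entries.
No row becomes fully distinguished — the join is lossy.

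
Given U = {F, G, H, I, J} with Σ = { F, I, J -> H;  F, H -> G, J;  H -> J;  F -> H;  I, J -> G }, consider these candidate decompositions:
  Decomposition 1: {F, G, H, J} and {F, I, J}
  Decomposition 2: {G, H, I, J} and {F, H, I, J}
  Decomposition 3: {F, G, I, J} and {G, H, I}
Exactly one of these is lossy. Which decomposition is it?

Decomposition 1: common = {F, J}, closure = {F, G, H, J} → lossless.
Decomposition 2: common = {H, I, J}, closure = {G, H, I, J} → lossless.
Decomposition 3: common = {G, I}, closure = {G, I} → lossy.

Decomposition 3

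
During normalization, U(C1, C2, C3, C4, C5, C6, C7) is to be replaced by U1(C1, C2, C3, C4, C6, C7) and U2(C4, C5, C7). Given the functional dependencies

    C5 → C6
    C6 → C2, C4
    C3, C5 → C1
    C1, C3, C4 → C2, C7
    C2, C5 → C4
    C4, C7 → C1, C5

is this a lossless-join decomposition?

Common attributes: U1 ∩ U2 = {C4, C7}.
Closure of {C4, C7}: C4, C7 → C1, C5 applies, adding C1, C5; C5 → C6 applies, adding C6; C6 → C2, C4 applies, adding C2. So (C4, C7)⁺ = {C1, C2, C4, C5, C6, C7}.
This closure contains every attribute of U2, so U1 ∩ U2 → U2. The join is lossless.

Yes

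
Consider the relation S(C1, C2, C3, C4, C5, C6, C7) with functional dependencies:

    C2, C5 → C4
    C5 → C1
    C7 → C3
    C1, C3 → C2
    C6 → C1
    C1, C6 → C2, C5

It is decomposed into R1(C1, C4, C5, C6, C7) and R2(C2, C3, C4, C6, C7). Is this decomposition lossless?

Common attributes: R1 ∩ R2 = {C4, C6, C7}.
Closure of {C4, C6, C7}: C7 → C3 applies, adding C3; C6 → C1 applies, adding C1; C1, C6 → C2, C5 applies, adding C2, C5. So (C4, C6, C7)⁺ = {C1, C2, C3, C4, C5, C6, C7}.
This closure contains every attribute of R1, so R1 ∩ R2 → R1. The join is lossless.

Yes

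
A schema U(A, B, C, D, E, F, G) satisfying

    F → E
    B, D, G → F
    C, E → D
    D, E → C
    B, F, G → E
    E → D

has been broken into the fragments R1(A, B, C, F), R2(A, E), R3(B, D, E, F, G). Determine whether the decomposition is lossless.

Chase test. Columns are A, B, C, D, E, F, G; row i has aⱼ where attribute j ∈ Ri, else bᵢⱼ.
Initial tableau (one row per fragment):
  row 1: a1 a2 a3 b14 b15 a6 b17
  row 2: a1 b22 b23 b24 a5 b26 b27
  row 3: b31 a2 b33 a4 a5 a6 a7
Rows 1 and 3 agree on F; apply F→E and equate their E entries.
Rows 1 and 2 agree on E; apply E→D and equate their D entries.
Rows 1 and 3 agree on E; apply E→D and equate their D entries.
Rows 1 and 2 agree on D, E; apply D, E→C and equate their C entries.
Rows 1 and 3 agree on D, E; apply D, E→C and equate their C entries.
No row becomes fully distinguished — the join is lossy.

No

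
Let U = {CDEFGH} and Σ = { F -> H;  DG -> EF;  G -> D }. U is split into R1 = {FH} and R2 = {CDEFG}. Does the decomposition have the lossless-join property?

Yes

Common attributes: R1 ∩ R2 = {F}.
Closure of {F}: F → H applies, adding H. So (F)⁺ = {FH}.
This closure contains every attribute of R1, so R1 ∩ R2 → R1. The join is lossless.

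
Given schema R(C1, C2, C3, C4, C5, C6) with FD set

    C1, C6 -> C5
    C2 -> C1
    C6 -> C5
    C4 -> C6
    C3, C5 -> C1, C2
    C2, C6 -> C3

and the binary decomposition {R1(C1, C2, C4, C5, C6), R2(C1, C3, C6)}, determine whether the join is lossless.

No

Common attributes: R1 ∩ R2 = {C1, C6}.
Closure of {C1, C6}: C1, C6 → C5 applies, adding C5. So (C1, C6)⁺ = {C1, C5, C6}.
The closure contains neither all of R1 = {C1, C2, C4, C5, C6} nor all of R2 = {C1, C3, C6}, so the common attributes are not a superkey of either fragment. The join is lossy.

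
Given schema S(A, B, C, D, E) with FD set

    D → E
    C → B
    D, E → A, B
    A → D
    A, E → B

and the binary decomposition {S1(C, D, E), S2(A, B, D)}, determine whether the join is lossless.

Yes

Common attributes: S1 ∩ S2 = {D}.
Closure of {D}: D → E applies, adding E; D, E → A, B applies, adding A, B. So (D)⁺ = {A, B, D, E}.
This closure contains every attribute of S2, so S1 ∩ S2 → S2. The join is lossless.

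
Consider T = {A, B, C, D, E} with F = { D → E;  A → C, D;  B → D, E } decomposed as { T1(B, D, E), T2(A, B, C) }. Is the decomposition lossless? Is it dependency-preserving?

Lossless test: (B)⁺ = {B, D, E}, which contains all of one fragment — lossless.
Dependency preservation: the restricted closure of {A} across the fragments never reaches {C, D}, so A → C, D cannot be enforced without a join — not preserved.

lossless but not dependency-preserving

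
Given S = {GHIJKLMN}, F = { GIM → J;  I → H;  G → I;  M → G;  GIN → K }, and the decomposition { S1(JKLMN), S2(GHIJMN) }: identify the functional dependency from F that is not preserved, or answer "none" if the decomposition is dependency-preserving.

Check GIN → K: no single fragment contains all of {GIKN}, and the restricted closure of {GIN} across the fragments never reaches {K}.
GIM → J is preserved.
I → H is preserved.
G → I is preserved.
M → G is preserved.

GIN → K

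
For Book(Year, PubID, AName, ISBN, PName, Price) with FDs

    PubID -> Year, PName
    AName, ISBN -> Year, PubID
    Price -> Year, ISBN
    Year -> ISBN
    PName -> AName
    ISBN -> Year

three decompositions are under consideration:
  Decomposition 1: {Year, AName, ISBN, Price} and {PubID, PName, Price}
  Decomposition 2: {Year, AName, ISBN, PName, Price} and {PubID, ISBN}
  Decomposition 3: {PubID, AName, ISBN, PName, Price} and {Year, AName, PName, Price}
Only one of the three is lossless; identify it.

Decomposition 3

Decomposition 1: common = {Price}, closure = {Year, ISBN, Price} → lossy.
Decomposition 2: common = {ISBN}, closure = {Year, ISBN} → lossy.
Decomposition 3: common = {AName, PName, Price}, closure = {Year, PubID, AName, ISBN, PName, Price} → lossless.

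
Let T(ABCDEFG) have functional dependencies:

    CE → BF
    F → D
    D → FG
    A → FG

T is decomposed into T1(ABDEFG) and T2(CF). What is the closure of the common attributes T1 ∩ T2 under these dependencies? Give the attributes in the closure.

DFG

T1 ∩ T2 = {F}.
F → D applies, adding D
D → FG applies, adding G
Closure: {DFG}.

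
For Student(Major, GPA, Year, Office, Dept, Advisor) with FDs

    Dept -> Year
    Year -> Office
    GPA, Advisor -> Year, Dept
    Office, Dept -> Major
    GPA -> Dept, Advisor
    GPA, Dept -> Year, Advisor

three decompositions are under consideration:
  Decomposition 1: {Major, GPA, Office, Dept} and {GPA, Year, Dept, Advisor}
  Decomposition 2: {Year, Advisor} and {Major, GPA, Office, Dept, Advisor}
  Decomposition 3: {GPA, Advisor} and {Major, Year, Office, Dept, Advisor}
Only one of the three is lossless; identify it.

Decomposition 1

Decomposition 1: common = {GPA, Dept}, closure = {Major, GPA, Year, Office, Dept, Advisor} → lossless.
Decomposition 2: common = {Advisor}, closure = {Advisor} → lossy.
Decomposition 3: common = {Advisor}, closure = {Advisor} → lossy.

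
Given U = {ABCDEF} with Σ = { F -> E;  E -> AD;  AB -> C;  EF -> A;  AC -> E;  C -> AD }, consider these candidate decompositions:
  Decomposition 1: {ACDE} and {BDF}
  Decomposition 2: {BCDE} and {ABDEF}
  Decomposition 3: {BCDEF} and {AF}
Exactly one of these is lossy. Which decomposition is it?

Decomposition 1: common = {D}, closure = {D} → lossy.
Decomposition 2: common = {BDE}, closure = {ABCDE} → lossless.
Decomposition 3: common = {F}, closure = {ADEF} → lossless.

Decomposition 1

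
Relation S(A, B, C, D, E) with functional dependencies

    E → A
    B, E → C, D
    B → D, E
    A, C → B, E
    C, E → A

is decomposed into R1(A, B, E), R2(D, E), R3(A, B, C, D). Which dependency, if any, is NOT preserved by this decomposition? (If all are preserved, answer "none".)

E → A lies within R1.
B, E → C, D: restricted closure across fragments reaches C, D.
B → D, E: restricted closure across fragments reaches D, E.
A, C → B, E: restricted closure across fragments reaches B, E.
C, E → A: restricted closure across fragments reaches A.
Every dependency is enforceable on the fragments, so the decomposition is dependency-preserving.

none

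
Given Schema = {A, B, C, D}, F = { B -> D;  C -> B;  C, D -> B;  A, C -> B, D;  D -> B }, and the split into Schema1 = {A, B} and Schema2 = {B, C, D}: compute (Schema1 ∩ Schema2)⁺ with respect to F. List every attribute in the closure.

B, D

Schema1 ∩ Schema2 = {B}.
B → D applies, adding D
Closure: {B, D}.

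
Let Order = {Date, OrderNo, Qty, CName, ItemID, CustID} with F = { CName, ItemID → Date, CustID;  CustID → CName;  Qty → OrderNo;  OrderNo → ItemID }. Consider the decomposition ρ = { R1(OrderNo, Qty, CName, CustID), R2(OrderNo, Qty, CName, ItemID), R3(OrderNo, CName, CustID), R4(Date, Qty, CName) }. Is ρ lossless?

Chase test. Columns are Date, OrderNo, Qty, CName, ItemID, CustID; row i has aⱼ where attribute j ∈ Ri, else bᵢⱼ.
Initial tableau (one row per fragment):
  row 1: b11 a2 a3 a4 b15 a6
  row 2: b21 a2 a3 a4 a5 b26
  row 3: b31 a2 b33 a4 b35 a6
  row 4: a1 b42 a3 a4 b45 b46
Rows 1 and 4 agree on Qty; apply Qty→OrderNo and equate their OrderNo entries.
Rows 1 and 2 agree on OrderNo; apply OrderNo→ItemID and equate their ItemID entries.
Rows 1 and 3 agree on OrderNo; apply OrderNo→ItemID and equate their ItemID entries.
Rows 1 and 4 agree on OrderNo; apply OrderNo→ItemID and equate their ItemID entries.
Rows 1 and 2 agree on CName, ItemID; apply CName, ItemID→Date, CustID and equate their Date, CustID entries.
Rows 1 and 3 agree on CName, ItemID; apply CName, ItemID→Date, CustID and equate their Date, CustID entries.
Rows 1 and 4 agree on CName, ItemID; apply CName, ItemID→Date, CustID and equate their Date, CustID entries.
Row 1 is now all distinguished symbols — the join is lossless.

Yes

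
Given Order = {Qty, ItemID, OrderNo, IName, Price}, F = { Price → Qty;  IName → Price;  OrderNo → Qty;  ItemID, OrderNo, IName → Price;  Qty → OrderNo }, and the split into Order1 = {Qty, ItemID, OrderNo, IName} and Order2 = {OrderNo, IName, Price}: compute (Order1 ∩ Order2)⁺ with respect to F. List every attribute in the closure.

Order1 ∩ Order2 = {OrderNo, IName}.
IName → Price applies, adding Price
OrderNo → Qty applies, adding Qty
Closure: {Qty, OrderNo, IName, Price}.

Qty, OrderNo, IName, Price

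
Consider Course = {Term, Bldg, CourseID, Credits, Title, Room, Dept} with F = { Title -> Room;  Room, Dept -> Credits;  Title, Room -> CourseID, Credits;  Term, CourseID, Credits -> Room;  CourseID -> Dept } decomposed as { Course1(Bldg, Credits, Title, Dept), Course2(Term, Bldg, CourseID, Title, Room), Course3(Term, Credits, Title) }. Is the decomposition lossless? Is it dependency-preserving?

lossless but not dependency-preserving

Lossless test (chase): Rows 1 and 2 agree on Title; apply Title→Room and equate their Room entries. Rows 1 and 3 agree on Title; apply Title→Room and equate their Room entries. Rows 1 and 2 agree on Title, Room; apply Title, Room→CourseID, Credits and equate their CourseID, Credits entries. Rows 1 and 3 agree on Title, Room; apply Title, Room→CourseID, Credits and equate their CourseID, Credits entries. Rows 1 and 2 agree on CourseID; apply CourseID→Dept and equate their Dept entries. Rows 1 and 3 agree on CourseID; apply CourseID→Dept and equate their Dept entries. Row 2 is now all distinguished symbols — the join is lossless.
Dependency preservation: the restricted closure of {Room, Dept} across the fragments never reaches {Credits}, so Room, Dept → Credits cannot be enforced without a join — not preserved.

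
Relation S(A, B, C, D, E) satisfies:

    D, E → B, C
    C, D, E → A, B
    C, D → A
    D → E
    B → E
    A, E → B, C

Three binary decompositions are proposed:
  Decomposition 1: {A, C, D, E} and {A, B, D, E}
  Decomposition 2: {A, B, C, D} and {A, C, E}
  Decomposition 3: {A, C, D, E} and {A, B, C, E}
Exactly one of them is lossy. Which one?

Decomposition 2

Decomposition 1: common = {A, D, E}, closure = {A, B, C, D, E} → lossless.
Decomposition 2: common = {A, C}, closure = {A, C} → lossy.
Decomposition 3: common = {A, C, E}, closure = {A, B, C, E} → lossless.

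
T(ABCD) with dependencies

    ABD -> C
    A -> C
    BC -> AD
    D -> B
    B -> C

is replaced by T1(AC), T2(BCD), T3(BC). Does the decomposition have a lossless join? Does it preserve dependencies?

Lossless test (chase): Rows 2 and 3 agree on BC; apply BC→AD and equate their AD entries. No row becomes fully distinguished — the join is lossy.
Dependency preservation: the restricted closure of {BC} across the fragments never reaches {AD}, so BC → AD cannot be enforced without a join — not preserved.

lossy and not dependency-preserving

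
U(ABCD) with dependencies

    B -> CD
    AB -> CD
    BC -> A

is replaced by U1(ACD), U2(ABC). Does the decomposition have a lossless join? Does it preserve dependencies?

Lossless test: (AC)⁺ = {AC}, which is a superkey of neither fragment — lossy.
Dependency preservation: the restricted closure of {B} across the fragments never reaches {CD}, so B → CD cannot be enforced without a join — not preserved.

lossy and not dependency-preserving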